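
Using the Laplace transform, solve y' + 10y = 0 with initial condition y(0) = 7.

L{y'} + 10L{y} = 0. sY - 7 + 10Y = 0. Y(s+10) = 7. Y = 7/(s+10)

Final answer: y(t) = 7e^(-10t)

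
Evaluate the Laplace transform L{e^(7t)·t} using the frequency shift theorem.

L{e^(at)·t^n} = n!/(s-a)^(n+1), so L{e^(7t)·t} = 1/(s-7)^2

Final answer: 1/(s-7)^2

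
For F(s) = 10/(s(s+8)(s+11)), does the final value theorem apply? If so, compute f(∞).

Poles of sF(s) = 10/((s+8)(s+11)) are at s = -8 and s = -11, both in the left half-plane. Theorem applies. f(∞) = lim_{s→0} sF(s) = 10/(8·11) = 5/44

Final answer: 5/44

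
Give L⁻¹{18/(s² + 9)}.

This is the form c·a/(s² + a²) with a = 3, c = 6. L⁻¹ = 6·sin(3t)

Final answer: 6·sin(3t)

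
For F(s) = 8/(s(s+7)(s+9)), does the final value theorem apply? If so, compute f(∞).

Poles of sF(s) = 8/((s+7)(s+9)) are at s = -7 and s = -9, both in the left half-plane. Theorem applies. f(∞) = lim_{s→0} sF(s) = 8/(7·9) = 8/63

Final answer: 8/63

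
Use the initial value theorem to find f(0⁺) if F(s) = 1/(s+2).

f(0⁺) = lim_{s→∞} s·1/(s+2) = lim_{s→∞} s/(s+2) = 1

Final answer: 1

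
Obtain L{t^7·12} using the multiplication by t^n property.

L{12} = 12/s. d^1/ds^1[1/s] = -1/s². d^2/ds^2[1/s] = 2/s^3. d^3/ds^3[1/s] = -6/s^4. d^4/ds^4[1/s] = 24/s^5. d^5/ds^5[1/s] = -120/s^6. d^6/ds^6[1/s] = 720/s^7. d^7/ds^7[1/s] = -5040/s^8. So L{t^7} = (-1)^{7}·-5040/s^8 = 5040/s^8. Then L{t^7·12} = 12·5040/s^8 = 60480/s^8

Final answer: 60480/s^8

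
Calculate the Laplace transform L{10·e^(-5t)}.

L{e^(at)} = 1/(s-a), so L{e^(-5t)} = 1/(s+5). Then L{10·e^(-5t)} = 10/(s+5)

Final answer: 10/(s+5)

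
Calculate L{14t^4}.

L{t^n} = n!/s^(n+1). So L{14t^4} = 14·4!/s^5 = 336/s^5

Final answer: 336/s^5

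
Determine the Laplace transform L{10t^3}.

L{10t^3} = 10 · L{t^3} = 10 · 6/s^4 = 60/s^4

Final answer: 60/s^4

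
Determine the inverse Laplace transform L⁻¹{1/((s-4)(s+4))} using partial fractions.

Decompose: A/(s-4) + B/(s+4). A = 1/8, B = -1/8. f(t) = (e^(4t) - e^(-4t))/8

Final answer: (e^(4t) - e^(-4t))/8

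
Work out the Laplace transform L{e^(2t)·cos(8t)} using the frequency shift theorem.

Frequency shift: L{e^(at)f(t)} = F(s-a). L{e^(2t)·cos(8t)} = (s-2)/((s-2)² + 64)

Final answer: (s-2)/((s-2)² + 64)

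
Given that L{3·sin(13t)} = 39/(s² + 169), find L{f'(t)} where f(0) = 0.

L{f'(t)} = s·F(s) - f(0) = s·39/(s² + 169) - 0 = 39s/(s² + 169)

Final answer: 39s/(s² + 169)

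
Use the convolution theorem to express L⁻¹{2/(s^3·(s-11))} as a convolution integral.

2/(s^3·(s-11)) = (2/s^3)·(1/(s-11)) = L{t^2}·L{e^(11t)}. So f(t) = t^2*e^(11t) = ∫₀ᵗ τ^2·e^(11(t-τ)) dτ

Final answer: ∫₀ᵗ τ^2·e^(11(t-τ)) dτ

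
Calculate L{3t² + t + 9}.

L{3t² + t + 9} = 3·2/s³ + 1/s² + 9/s = 6/s³ + 1/s² + 9/s

Final answer: 6/s³ + 1/s² + 9/s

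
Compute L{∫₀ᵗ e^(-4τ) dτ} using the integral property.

L{∫₀ᵗ f(τ)dτ} = F(s)/s with F(s) = 1/(s+4), so L{∫₀ᵗ e^(-4τ) dτ} = 1/(s(s+4))

Final answer: 1/(s(s+4))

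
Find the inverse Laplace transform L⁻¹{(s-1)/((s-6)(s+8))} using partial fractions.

Using partial fractions, f(t) = (5e^(6t) + 9e^(-8t))/14

Final answer: (5e^(6t) + 9e^(-8t))/14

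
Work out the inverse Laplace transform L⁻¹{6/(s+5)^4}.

L⁻¹{n!/(s-a)^(n+1)} = t^n·e^(at) with n=3, a=-5. So L⁻¹{6/(s+5)^4} = t^3·e^(-5t)

Final answer: t^3·e^(-5t)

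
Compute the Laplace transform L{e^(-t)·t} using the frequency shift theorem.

L{e^(at)·t^n} = n!/(s-a)^(n+1), so L{e^(-t)·t} = 1/(s+1)^2

Final answer: 1/(s+1)^2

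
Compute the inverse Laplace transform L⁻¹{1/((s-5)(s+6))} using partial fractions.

Decompose: A/(s-5) + B/(s+6). A = 1/11, B = -1/11. f(t) = (e^(5t) - e^(-6t))/11

Final answer: (e^(5t) - e^(-6t))/11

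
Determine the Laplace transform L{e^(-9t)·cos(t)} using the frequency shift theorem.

Frequency shift: L{e^(at)f(t)} = F(s-a). L{e^(-9t)·cos(t)} = (s+9)/((s+9)² + 1)

Final answer: (s+9)/((s+9)² + 1)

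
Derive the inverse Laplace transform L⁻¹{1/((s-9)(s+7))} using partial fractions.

Decompose: A/(s-9) + B/(s+7). A = 1/16, B = -1/16. f(t) = (e^(9t) - e^(-7t))/16

Final answer: (e^(9t) - e^(-7t))/16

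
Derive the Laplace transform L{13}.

L{13} = 13 · L{1} = 13/s

Final answer: 13/s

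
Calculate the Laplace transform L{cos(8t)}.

L{cos(ωt)} = s/(s² + ω²), so L{cos(8t)} = s/(s² + 64)

Final answer: s/(s² + 64)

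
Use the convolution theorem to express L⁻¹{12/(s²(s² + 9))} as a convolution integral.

12/(s²(s² + 9)) = (1/s²)·(12/(s² + 9)) = L{t}·L{4·sin(3t)}. So f(t) = t*(4·sin(3t)) = ∫₀ᵗ 4τ·sin(3(t-τ)) dτ

Final answer: ∫₀ᵗ 4τ·sin(3(t-τ)) dτ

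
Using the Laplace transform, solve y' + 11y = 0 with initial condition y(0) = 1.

L{y'} + 11L{y} = 0. sY - 1 + 11Y = 0. Y(s+11) = 1. Y = 1/(s+11)

Final answer: y(t) = e^(-11t)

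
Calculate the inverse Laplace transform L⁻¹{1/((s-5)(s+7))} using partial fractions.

Decompose: A/(s-5) + B/(s+7). A = 1/12, B = -1/12. f(t) = (e^(5t) - e^(-7t))/12

Final answer: (e^(5t) - e^(-7t))/12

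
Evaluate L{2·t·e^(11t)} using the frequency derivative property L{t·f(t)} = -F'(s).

L{e^(11t)} = 1/(s-11). By frequency derivative: L{t·e^(11t)} = -d/ds[1/(s-11)] = -(-1)/(s-11)² = 1/(s-11)². Then L{2·t·e^(11t)} = 2·1/(s-11)² = 2/(s-11)²

Final answer: 2/(s-11)²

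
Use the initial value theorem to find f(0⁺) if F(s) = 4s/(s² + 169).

f(0⁺) = lim_{s→∞} s·4s/(s² + 169) = lim_{s→∞} 4s²/(s² + 169) = 4

Final answer: 4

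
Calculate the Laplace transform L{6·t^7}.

L{t^n} = n!/s^(n+1), so L{t^7} = 5040/s^8. Then L{6·t^7} = 6·5040/s^8 = 30240/s^8

Final answer: 30240/s^8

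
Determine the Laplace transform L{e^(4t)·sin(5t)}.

L{e^(at)·sin(ωt)} = ω/((s-a)² + ω²), so L{e^(4t)·sin(5t)} = 5/((s-4)² + 25)

Final answer: 5/((s-4)² + 25)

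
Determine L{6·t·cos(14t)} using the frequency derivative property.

L{cos(14t)} = s/(s² + 196). Derivative: d/ds[s/(s² + 196)] = [(s² + 196) - s·2s]/(s² + 196)² = (196 - s²)/(s² + 196)². So L{t·cos(14t)} = -F'(s) = (s² - 196)/(s² + 196)². Then L{6·t·cos(14t)} = 6·(s² - 196)/(s² + 196)²

Final answer: 6·(s² - 196)/(s² + 196)²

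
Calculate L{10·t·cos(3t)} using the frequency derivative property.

L{cos(3t)} = s/(s² + 9). Derivative: d/ds[s/(s² + 9)] = [(s² + 9) - s·2s]/(s² + 9)² = (9 - s²)/(s² + 9)². So L{t·cos(3t)} = -F'(s) = (s² - 9)/(s² + 9)². Then L{10·t·cos(3t)} = 10·(s² - 9)/(s² + 9)²

Final answer: 10·(s² - 9)/(s² + 9)²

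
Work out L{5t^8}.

L{t^n} = n!/s^(n+1). So L{5t^8} = 5·8!/s^9 = 201600/s^9

Final answer: 201600/s^9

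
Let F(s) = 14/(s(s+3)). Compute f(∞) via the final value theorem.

f(∞) = lim_{s→0} s·14/(s(s+3)) = lim_{s→0} 14/(s+3) = 14/3 = 14/3

Final answer: 14/3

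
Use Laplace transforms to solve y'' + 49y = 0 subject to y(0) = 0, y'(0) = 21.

L{y''} + 49L{y} = 0. s²Y - 0 - 21 + 49Y = 0. Y(s² + 49) = 21. Y = (21)/(s² + 49). Inverting: y(t) = 3sin(7t)

Final answer: y(t) = 3sin(7t)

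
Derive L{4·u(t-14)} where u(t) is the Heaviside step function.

L{u(t-a)} = e^(-as)/s. Here a=14, so L{u(t-14)} = e^(-14s)/s, and L{4·u(t-14)} = 4·e^(-14s)/s

Final answer: 4·e^(-14s)/s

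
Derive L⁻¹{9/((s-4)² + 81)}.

Form: b/((s-a)² + b²) → e^(at)sin(bt). With a=4, b=9

Final answer: e^(4t)·sin(9t)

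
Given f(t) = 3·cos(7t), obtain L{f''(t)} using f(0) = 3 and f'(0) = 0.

F(s) = 3s/(s² + 49). L{f''(t)} = s²F(s) - sf(0) - f'(0) = 3s³/(s² + 49) - 3s = (3s³ - 3s(s² + 49))/(s² + 49) = -147s/(s² + 49)

Final answer: -147s/(s² + 49)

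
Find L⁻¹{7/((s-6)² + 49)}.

Form: b/((s-a)² + b²) → e^(at)sin(bt). With a=6, b=7

Final answer: e^(6t)·sin(7t)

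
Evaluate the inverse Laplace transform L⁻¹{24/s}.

L⁻¹{c/s} = c, so L⁻¹{24/s} = 24

Final answer: 24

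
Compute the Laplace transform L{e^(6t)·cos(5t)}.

L{e^(at)·cos(ωt)} = (s-a)/((s-a)² + ω²), so L{e^(6t)·cos(5t)} = (s-6)/((s-6)² + 25)

Final answer: (s-6)/((s-6)² + 25)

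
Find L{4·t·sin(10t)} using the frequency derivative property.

L{sin(10t)} = 10/(s² + 100). By L{t·f(t)} = -F'(s): -d/ds[10/(s² + 100)] = -(10)·(-2s)/(s² + 100)² = 20s/(s² + 100)². Then L{4·t·sin(10t)} = 4·20s/(s² + 100)² = 80s/(s² + 100)²

Final answer: 80s/(s² + 100)²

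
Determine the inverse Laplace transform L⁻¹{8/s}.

L⁻¹{c/s} = c, so L⁻¹{8/s} = 8

Final answer: 8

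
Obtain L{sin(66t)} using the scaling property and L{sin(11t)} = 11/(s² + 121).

Using L{f(at)} = (1/a)F(s/a) with a=6: L{sin(66t)} = (1/6) · 11/((s/6)² + 121) = (1/6) · 11·36/(s² + 4356) = 66/(s² + 4356)

Final answer: 66/(s² + 4356)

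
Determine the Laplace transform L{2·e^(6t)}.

L{e^(at)} = 1/(s-a), so L{e^(6t)} = 1/(s-6). Then L{2·e^(6t)} = 2/(s-6)

Final answer: 2/(s-6)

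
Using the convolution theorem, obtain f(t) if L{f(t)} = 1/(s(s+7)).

1/(s(s+7)) = (1/s)·(1/(s+7)) = L{1}·L{e^(-7t)}. By convolution, f(t) = 1*e^(-7t) = ∫₀ᵗ 1·e^(-7τ) dτ = (1 - e^(-7t))/7

Final answer: (1 - e^(-7t))/7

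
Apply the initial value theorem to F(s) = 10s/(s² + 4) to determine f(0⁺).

f(0⁺) = lim_{s→∞} s·10s/(s² + 4) = lim_{s→∞} 10s²/(s² + 4) = 10

Final answer: 10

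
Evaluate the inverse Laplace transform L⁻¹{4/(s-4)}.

L⁻¹{1/(s-a)} = e^(at), so L⁻¹{1/(s-4)} = e^(4t), and L⁻¹{4/(s-4)} = 4·e^(4t)

Final answer: 4·e^(4t)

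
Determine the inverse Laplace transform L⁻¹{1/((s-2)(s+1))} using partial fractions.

Decompose: A/(s-2) + B/(s+1). A = 1/3, B = -1/3. f(t) = (e^(2t) - e^(-t))/3

Final answer: (e^(2t) - e^(-t))/3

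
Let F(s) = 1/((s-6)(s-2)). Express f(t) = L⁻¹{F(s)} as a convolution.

1/((s-6)(s-2)) = (1/(s-6))·(1/(s-2)) = L{e^(6t)}·L{e^(2t)}. So f(t) = e^(6t)*e^(2t) = ∫₀ᵗ e^(6τ)·e^(2(t-τ)) dτ

Final answer: ∫₀ᵗ e^(6τ)·e^(2(t-τ)) dτ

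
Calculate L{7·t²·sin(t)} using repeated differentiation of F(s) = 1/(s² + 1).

F(s) = 1/(s² + 1). F'(s) = -2s/(s² + 1)². F''(s) = -2(1 - 3s²)/(s² + 1)³ = (6s² - 2)/(s² + 1)³. So L{t²·sin(t)} = (-1)² F''(s) = (6s² - 2)/(s² + 1)³. Then L{7·t²·sin(t)} = 7·(6s² - 2)/(s² + 1)³ = (42s² - 14)/(s² + 1)³

Final answer: (42s² - 14)/(s² + 1)³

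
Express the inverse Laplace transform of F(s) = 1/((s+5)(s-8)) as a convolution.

1/((s+5)(s-8)) = (1/(s+5))·(1/(s-8)) = L{e^(-5t)}·L{e^(8t)}. So f(t) = e^(-5t)*e^(8t) = ∫₀ᵗ e^(-5τ)·e^(8(t-τ)) dτ

Final answer: ∫₀ᵗ e^(-5τ)·e^(8(t-τ)) dτ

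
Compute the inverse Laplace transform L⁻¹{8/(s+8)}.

L⁻¹{1/(s-a)} = e^(at), so L⁻¹{1/(s+8)} = e^(-8t), and L⁻¹{8/(s+8)} = 8·e^(-8t)

Final answer: 8·e^(-8t)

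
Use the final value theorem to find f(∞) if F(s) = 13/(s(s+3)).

f(∞) = lim_{s→0} s·13/(s(s+3)) = lim_{s→0} 13/(s+3) = 13/3 = 13/3

Final answer: 13/3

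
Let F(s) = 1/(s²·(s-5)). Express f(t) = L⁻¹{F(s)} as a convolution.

1/(s²·(s-5)) = (1/s^2)·(1/(s-5)) = L{t}·L{e^(5t)}. So f(t) = t*e^(5t) = ∫₀ᵗ τ·e^(5(t-τ)) dτ

Final answer: ∫₀ᵗ τ·e^(5(t-τ)) dτ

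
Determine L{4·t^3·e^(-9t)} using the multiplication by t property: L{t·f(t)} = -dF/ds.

Using L{t^n·e^(at)} = n!/(s-a)^(n+1), L{t^3·e^(-9t)} = 6/(s+9)^4, so L{4·t^3·e^(-9t)} = 4·6/(s+9)^4 = 24/(s+9)^4

Final answer: 24/(s+9)^4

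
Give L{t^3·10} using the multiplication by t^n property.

L{10} = 10/s. d^1/ds^1[1/s] = -1/s². d^2/ds^2[1/s] = 2/s^3. d^3/ds^3[1/s] = -6/s^4. So L{t^3} = (-1)^{3}·-6/s^4 = 6/s^4. Then L{t^3·10} = 10·6/s^4 = 60/s^4

Final answer: 60/s^4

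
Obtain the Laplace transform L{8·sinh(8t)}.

L{sinh(ωt)} = ω/(s² - ω²), so L{sinh(8t)} = 8/(s² - 64). Then L{8·sinh(8t)} = 8·8/(s² - 64) = 64/(s² - 64)

Final answer: 64/(s² - 64)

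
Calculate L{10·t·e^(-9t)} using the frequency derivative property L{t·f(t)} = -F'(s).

L{e^(-9t)} = 1/(s+9). By frequency derivative: L{t·e^(-9t)} = -d/ds[1/(s+9)] = -(-1)/(s+9)² = 1/(s+9)². Then L{10·t·e^(-9t)} = 10·1/(s+9)² = 10/(s+9)²

Final answer: 10/(s+9)²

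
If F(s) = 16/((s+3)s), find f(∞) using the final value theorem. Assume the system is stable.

f(∞) = lim_{s→0} sF(s) = lim_{s→0} 16/(s+3) = 16/3

Final answer: 16/3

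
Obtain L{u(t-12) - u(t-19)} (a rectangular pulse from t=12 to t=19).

L{u(t-a)} = e^(-as)/s. L{u(t-12) - u(t-19)} = (e^(-12s) - e^(-19s))/s

Final answer: (e^(-12s) - e^(-19s))/s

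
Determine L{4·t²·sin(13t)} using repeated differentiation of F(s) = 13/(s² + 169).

F(s) = 13/(s² + 169). F'(s) = -26s/(s² + 169)². F''(s) = -26(169 - 3s²)/(s² + 169)³ = (78s² - 4394)/(s² + 169)³. So L{t²·sin(13t)} = (-1)² F''(s) = (78s² - 4394)/(s² + 169)³. Then L{4·t²·sin(13t)} = 4·(78s² - 4394)/(s² + 169)³ = (312s² - 17576)/(s² + 169)³

Final answer: (312s² - 17576)/(s² + 169)³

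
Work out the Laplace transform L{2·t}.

L{t^n} = n!/s^(n+1), so L{t} = 1/s^2. Then L{2·t} = 2·1/s^2 = 2/s^2

Final answer: 2/s^2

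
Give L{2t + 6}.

L{2t + 6} = 2·L{t} + 6·L{1} = 2/s² + 6/s

Final answer: 2/s² + 6/s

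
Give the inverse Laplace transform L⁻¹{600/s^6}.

L⁻¹{n!/s^(n+1)} = t^n with n=5. So L⁻¹{120/s^6} = t^5, and L⁻¹{600/s^6} = (600/120)·t^5 = 5·t^5

Final answer: 5·t^5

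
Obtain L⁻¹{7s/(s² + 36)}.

This is the form c·s/(s² + a²) with a = 6, c = 7. L⁻¹ = 7·cos(6t)

Final answer: 7·cos(6t)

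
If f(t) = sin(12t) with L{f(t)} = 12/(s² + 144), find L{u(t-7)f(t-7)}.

Time shift theorem: L{u(t-a)f(t-a)} = e^(-as)F(s). Here a=7, F(s) = 12/(s² + 144), so L{u(t-7)f(t-7)} = e^(-7s)·12/(s² + 144)

Final answer: e^(-7s)·12/(s² + 144)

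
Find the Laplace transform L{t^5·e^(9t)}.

L{t^n·e^(at)} = n!/(s-a)^(n+1), so L{t^5·e^(9t)} = 120/(s-9)^6

Final answer: 120/(s-9)^6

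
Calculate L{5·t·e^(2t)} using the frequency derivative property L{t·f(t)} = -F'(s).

L{e^(2t)} = 1/(s-2). By frequency derivative: L{t·e^(2t)} = -d/ds[1/(s-2)] = -(-1)/(s-2)² = 1/(s-2)². Then L{5·t·e^(2t)} = 5·1/(s-2)² = 5/(s-2)²

Final answer: 5/(s-2)²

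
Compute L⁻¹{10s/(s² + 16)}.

This is the form c·s/(s² + a²) with a = 4, c = 10. L⁻¹ = 10·cos(4t)

Final answer: 10·cos(4t)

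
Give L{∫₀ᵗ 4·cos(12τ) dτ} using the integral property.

L{∫₀ᵗ f(τ)dτ} = F(s)/s with F(s) = 4s/(s² + 144), so the result is (4s/(s² + 144))/s = 4/(s² + 144)

Final answer: 4/(s² + 144)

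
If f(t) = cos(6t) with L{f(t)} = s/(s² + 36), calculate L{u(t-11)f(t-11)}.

Time shift theorem: L{u(t-a)f(t-a)} = e^(-as)F(s). Here a=11, F(s) = s/(s² + 36), so L{u(t-11)f(t-11)} = e^(-11s)·s/(s² + 36)

Final answer: e^(-11s)·s/(s² + 36)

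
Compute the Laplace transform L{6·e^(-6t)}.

L{e^(at)} = 1/(s-a), so L{e^(-6t)} = 1/(s+6). Then L{6·e^(-6t)} = 6/(s+6)

Final answer: 6/(s+6)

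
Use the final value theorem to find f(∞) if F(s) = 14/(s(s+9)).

f(∞) = lim_{s→0} s·14/(s(s+9)) = lim_{s→0} 14/(s+9) = 14/9 = 14/9

Final answer: 14/9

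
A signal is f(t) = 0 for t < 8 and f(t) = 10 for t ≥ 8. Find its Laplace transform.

f(t) = 10·u(t-8). L{u(t-8)} = e^(-8s)/s, so L{f(t)} = 10·e^(-8s)/s

Final answer: 10·e^(-8s)/s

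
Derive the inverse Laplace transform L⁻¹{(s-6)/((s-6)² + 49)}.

Using frequency shift, L⁻¹{(s-6)/((s-6)² + 49)} = e^(6t)·cos(7t)

Final answer: e^(6t)·cos(7t)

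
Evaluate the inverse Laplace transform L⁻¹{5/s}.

L⁻¹{c/s} = c, so L⁻¹{5/s} = 5

Final answer: 5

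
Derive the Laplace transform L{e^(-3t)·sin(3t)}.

L{e^(at)·sin(ωt)} = ω/((s-a)² + ω²), so L{e^(-3t)·sin(3t)} = 3/((s+3)² + 9)

Final answer: 3/((s+3)² + 9)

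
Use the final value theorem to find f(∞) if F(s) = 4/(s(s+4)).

f(∞) = lim_{s→0} s·4/(s(s+4)) = lim_{s→0} 4/(s+4) = 4/4 = 1

Final answer: 1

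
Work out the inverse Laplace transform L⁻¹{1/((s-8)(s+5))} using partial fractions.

Decompose: A/(s-8) + B/(s+5). A = 1/13, B = -1/13. f(t) = (e^(8t) - e^(-5t))/13

Final answer: (e^(8t) - e^(-5t))/13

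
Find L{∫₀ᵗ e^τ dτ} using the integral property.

L{∫₀ᵗ f(τ)dτ} = F(s)/s with F(s) = 1/(s-1), so L{∫₀ᵗ e^τ dτ} = 1/(s(s-1))

Final answer: 1/(s(s-1))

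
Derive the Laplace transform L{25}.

L{25} = 25 · L{1} = 25/s

Final answer: 25/s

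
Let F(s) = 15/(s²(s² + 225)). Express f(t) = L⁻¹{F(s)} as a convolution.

15/(s²(s² + 225)) = (1/s²)·(15/(s² + 225)) = L{t}·L{sin(15t)}. So f(t) = t*(sin(15t)) = ∫₀ᵗ τ·sin(15(t-τ)) dτ

Final answer: ∫₀ᵗ τ·sin(15(t-τ)) dτ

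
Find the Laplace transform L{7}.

L{7} = 7 · L{1} = 7/s

Final answer: 7/s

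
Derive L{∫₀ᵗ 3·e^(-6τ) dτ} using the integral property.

L{∫₀ᵗ f(τ)dτ} = F(s)/s with F(s) = 3/(s+6), so L{∫₀ᵗ 3·e^(-6τ) dτ} = 3/(s(s+6))

Final answer: 3/(s(s+6))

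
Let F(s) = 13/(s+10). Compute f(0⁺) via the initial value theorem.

f(0⁺) = lim_{s→∞} s·13/(s+10) = lim_{s→∞} 13s/(s+10) = 13

Final answer: 13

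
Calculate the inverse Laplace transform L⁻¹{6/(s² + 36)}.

L⁻¹{6/(s² + 36)} = sin(6t)

Final answer: sin(6t)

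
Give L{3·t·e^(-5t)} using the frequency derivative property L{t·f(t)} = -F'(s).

L{e^(-5t)} = 1/(s+5). By frequency derivative: L{t·e^(-5t)} = -d/ds[1/(s+5)] = -(-1)/(s+5)² = 1/(s+5)². Then L{3·t·e^(-5t)} = 3·1/(s+5)² = 3/(s+5)²

Final answer: 3/(s+5)²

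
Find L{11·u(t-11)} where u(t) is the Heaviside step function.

L{u(t-a)} = e^(-as)/s. Here a=11, so L{u(t-11)} = e^(-11s)/s, and L{11·u(t-11)} = 11·e^(-11s)/s

Final answer: 11·e^(-11s)/s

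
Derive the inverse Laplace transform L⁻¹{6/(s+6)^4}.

L⁻¹{n!/(s-a)^(n+1)} = t^n·e^(at) with n=3, a=-6. So L⁻¹{6/(s+6)^4} = t^3·e^(-6t)

Final answer: t^3·e^(-6t)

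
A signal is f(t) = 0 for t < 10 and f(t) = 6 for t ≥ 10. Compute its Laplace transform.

f(t) = 6·u(t-10). L{u(t-10)} = e^(-10s)/s, so L{f(t)} = 6·e^(-10s)/s

Final answer: 6·e^(-10s)/s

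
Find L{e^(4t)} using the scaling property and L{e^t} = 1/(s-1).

Using L{f(at)} = (1/a)F(s/a) with a=4 and f(t) = e^t: L{e^(4t)} = (1/4) · 1/((s/4)-1) = (1/4) · 4/(s-4) = 1/(s-4)

Final answer: 1/(s-4)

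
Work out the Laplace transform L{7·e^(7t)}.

L{e^(at)} = 1/(s-a), so L{e^(7t)} = 1/(s-7). Then L{7·e^(7t)} = 7/(s-7)

Final answer: 7/(s-7)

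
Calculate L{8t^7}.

L{t^n} = n!/s^(n+1). So L{8t^7} = 8·7!/s^8 = 40320/s^8

Final answer: 40320/s^8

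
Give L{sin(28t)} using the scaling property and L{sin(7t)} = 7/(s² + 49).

Using L{f(at)} = (1/a)F(s/a) with a=4: L{sin(28t)} = (1/4) · 7/((s/4)² + 49) = (1/4) · 7·16/(s² + 784) = 28/(s² + 784)

Final answer: 28/(s² + 784)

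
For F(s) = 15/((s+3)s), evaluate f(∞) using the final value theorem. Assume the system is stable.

f(∞) = lim_{s→0} sF(s) = lim_{s→0} 15/(s+3) = 5

Final answer: 5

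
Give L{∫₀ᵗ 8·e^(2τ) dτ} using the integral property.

L{∫₀ᵗ f(τ)dτ} = F(s)/s with F(s) = 8/(s-2), so L{∫₀ᵗ 8·e^(2τ) dτ} = 8/(s(s-2))

Final answer: 8/(s(s-2))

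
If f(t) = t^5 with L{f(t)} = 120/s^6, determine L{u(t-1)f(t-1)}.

Time shift theorem: L{u(t-a)f(t-a)} = e^(-as)F(s). Here a=1, F(s) = 120/s^6, so L{u(t-1)f(t-1)} = e^(-s)·120/s^6

Final answer: e^(-s)·120/s^6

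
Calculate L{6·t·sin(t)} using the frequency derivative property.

L{sin(t)} = 1/(s² + 1). By L{t·f(t)} = -F'(s): -d/ds[1/(s² + 1)] = -(1)·(-2s)/(s² + 1)² = 2s/(s² + 1)². Then L{6·t·sin(t)} = 6·2s/(s² + 1)² = 12s/(s² + 1)²

Final answer: 12s/(s² + 1)²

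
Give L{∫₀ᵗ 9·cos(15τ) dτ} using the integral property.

L{∫₀ᵗ f(τ)dτ} = F(s)/s with F(s) = 9s/(s² + 225), so the result is (9s/(s² + 225))/s = 9/(s² + 225)

Final answer: 9/(s² + 225)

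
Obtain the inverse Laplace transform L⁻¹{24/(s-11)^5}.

L⁻¹{n!/(s-a)^(n+1)} = t^n·e^(at), so L⁻¹{24/(s-11)^5} = t^4·e^(11t)

Final answer: t^4·e^(11t)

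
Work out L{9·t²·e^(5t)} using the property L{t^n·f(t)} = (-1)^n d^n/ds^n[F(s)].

L{e^(5t)} = 1/(s-5). d/ds[1/(s-5)] = -1/(s-5)². d²/ds²[1/(s-5)] = 2/(s-5)³. So L{t²·e^(5t)} = (-1)² · 2/(s-5)³ = 2/(s-5)³. Then L{9·t²·e^(5t)} = 9·2/(s-5)³ = 18/(s-5)³

Final answer: 18/(s-5)³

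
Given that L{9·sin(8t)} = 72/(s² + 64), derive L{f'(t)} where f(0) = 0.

L{f'(t)} = s·F(s) - f(0) = s·72/(s² + 64) - 0 = 72s/(s² + 64)

Final answer: 72s/(s² + 64)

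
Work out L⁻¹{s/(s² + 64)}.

This is the form c·s/(s² + a²) with a = 8. L⁻¹ = cos(8t)

Final answer: cos(8t)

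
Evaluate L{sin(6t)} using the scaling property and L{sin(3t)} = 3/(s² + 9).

Using L{f(at)} = (1/a)F(s/a) with a=2: L{sin(6t)} = (1/2) · 3/((s/2)² + 9) = (1/2) · 3·4/(s² + 36) = 6/(s² + 36)

Final answer: 6/(s² + 36)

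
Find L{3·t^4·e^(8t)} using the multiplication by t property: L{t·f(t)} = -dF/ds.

Using L{t^n·e^(at)} = n!/(s-a)^(n+1), L{t^4·e^(8t)} = 24/(s-8)^5, so L{3·t^4·e^(8t)} = 3·24/(s-8)^5 = 72/(s-8)^5

Final answer: 72/(s-8)^5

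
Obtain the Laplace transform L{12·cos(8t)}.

L{cos(ωt)} = s/(s² + ω²), so L{cos(8t)} = s/(s² + 64). Then L{12·cos(8t)} = 12·s/(s² + 64) = 12s/(s² + 64)

Final answer: 12s/(s² + 64)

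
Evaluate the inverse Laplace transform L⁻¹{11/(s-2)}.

L⁻¹{1/(s-a)} = e^(at), so L⁻¹{1/(s-2)} = e^(2t), and L⁻¹{11/(s-2)} = 11·e^(2t)

Final answer: 11·e^(2t)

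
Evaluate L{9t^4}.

L{t^n} = n!/s^(n+1). So L{9t^4} = 9·4!/s^5 = 216/s^5

Final answer: 216/s^5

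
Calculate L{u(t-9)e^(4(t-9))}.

u(t-a)f(t-a) with f(t)=e^(4t). L{e^(4t)} = 1/(s-4). By time shift: e^(-9s)/(s-4)

Final answer: e^(-9s)/(s-4)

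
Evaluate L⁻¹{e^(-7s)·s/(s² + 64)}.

L⁻¹{s/(s² + 64)} = cos(8t). By the time shift theorem, L⁻¹{e^(-as)F(s)} = u(t-a)f(t-a) with a=7, so L⁻¹{e^(-7s)·s/(s² + 64)} = u(t-7)·cos(8(t-7))

Final answer: u(t-7)·cos(8(t-7))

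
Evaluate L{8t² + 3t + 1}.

L{8t² + 3t + 1} = 8·2/s³ + 3/s² + 1/s = 16/s³ + 3/s² + 1/s

Final answer: 16/s³ + 3/s² + 1/s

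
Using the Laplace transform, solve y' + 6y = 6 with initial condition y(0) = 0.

sY + 6Y = 6/s. Y = 6/(s(s+6)). Partial fractions: Y = 1/s - 1/(s+6)

Final answer: y(t) = (1 - e^(-6t))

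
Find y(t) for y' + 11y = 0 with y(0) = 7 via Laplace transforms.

L{y'} + 11L{y} = 0. sY - 7 + 11Y = 0. Y(s+11) = 7. Y = 7/(s+11)

Final answer: y(t) = 7e^(-11t)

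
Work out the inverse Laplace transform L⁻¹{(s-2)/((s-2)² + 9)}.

Using frequency shift, L⁻¹{(s-2)/((s-2)² + 9)} = e^(2t)·cos(3t)

Final answer: e^(2t)·cos(3t)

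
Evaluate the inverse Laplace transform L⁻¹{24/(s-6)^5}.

L⁻¹{n!/(s-a)^(n+1)} = t^n·e^(at), so L⁻¹{24/(s-6)^5} = t^4·e^(6t)

Final answer: t^4·e^(6t)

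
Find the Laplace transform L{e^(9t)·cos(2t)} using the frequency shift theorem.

Frequency shift: L{e^(at)f(t)} = F(s-a). L{e^(9t)·cos(2t)} = (s-9)/((s-9)² + 4)

Final answer: (s-9)/((s-9)² + 4)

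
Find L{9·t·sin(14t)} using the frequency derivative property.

L{sin(14t)} = 14/(s² + 196). By L{t·f(t)} = -F'(s): -d/ds[14/(s² + 196)] = -(14)·(-2s)/(s² + 196)² = 28s/(s² + 196)². Then L{9·t·sin(14t)} = 9·28s/(s² + 196)² = 252s/(s² + 196)²

Final answer: 252s/(s² + 196)²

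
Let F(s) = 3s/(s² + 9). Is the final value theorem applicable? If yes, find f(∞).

The final value theorem requires all poles of sF(s) in the left half-plane. sF(s) = 3s²/(s² + 9) has poles at s = ±3i (imaginary axis). Theorem does NOT apply (oscillatory system).

Final answer: Not applicable (oscillatory)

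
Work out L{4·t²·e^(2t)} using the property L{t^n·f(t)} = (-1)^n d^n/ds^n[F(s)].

L{e^(2t)} = 1/(s-2). d/ds[1/(s-2)] = -1/(s-2)². d²/ds²[1/(s-2)] = 2/(s-2)³. So L{t²·e^(2t)} = (-1)² · 2/(s-2)³ = 2/(s-2)³. Then L{4·t²·e^(2t)} = 4·2/(s-2)³ = 8/(s-2)³

Final answer: 8/(s-2)³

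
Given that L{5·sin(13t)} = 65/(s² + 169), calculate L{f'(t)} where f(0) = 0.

L{f'(t)} = s·F(s) - f(0) = s·65/(s² + 169) - 0 = 65s/(s² + 169)

Final answer: 65s/(s² + 169)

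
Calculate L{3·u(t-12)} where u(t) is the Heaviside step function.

L{u(t-a)} = e^(-as)/s. Here a=12, so L{u(t-12)} = e^(-12s)/s, and L{3·u(t-12)} = 3·e^(-12s)/s

Final answer: 3·e^(-12s)/s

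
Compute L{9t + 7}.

L{9t + 7} = 9·L{t} + 7·L{1} = 9/s² + 7/s

Final answer: 9/s² + 7/s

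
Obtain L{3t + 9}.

L{3t + 9} = 3·L{t} + 9·L{1} = 3/s² + 9/s

Final answer: 3/s² + 9/s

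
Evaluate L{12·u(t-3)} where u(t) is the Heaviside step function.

L{u(t-a)} = e^(-as)/s. Here a=3, so L{u(t-3)} = e^(-3s)/s, and L{12·u(t-3)} = 12·e^(-3s)/s

Final answer: 12·e^(-3s)/s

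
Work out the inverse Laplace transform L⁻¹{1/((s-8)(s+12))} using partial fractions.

Decompose: A/(s-8) + B/(s+12). A = 1/20, B = -1/20. f(t) = (e^(8t) - e^(-12t))/20

Final answer: (e^(8t) - e^(-12t))/20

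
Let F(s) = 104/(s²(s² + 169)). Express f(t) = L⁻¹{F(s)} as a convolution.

104/(s²(s² + 169)) = (1/s²)·(104/(s² + 169)) = L{t}·L{8·sin(13t)}. So f(t) = t*(8·sin(13t)) = ∫₀ᵗ 8τ·sin(13(t-τ)) dτ

Final answer: ∫₀ᵗ 8τ·sin(13(t-τ)) dτ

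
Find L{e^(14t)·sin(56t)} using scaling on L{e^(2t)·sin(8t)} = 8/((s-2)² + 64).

Scaling with a=7: L{e^(14t)·sin(56t)} = (1/7) · 8/((s/7-2)² + 64). Simplifying: 56/((s-14)² + 3136)

Final answer: 56/((s-14)² + 3136)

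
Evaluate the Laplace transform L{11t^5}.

L{11t^5} = 11 · L{t^5} = 11 · 120/s^6 = 1320/s^6

Final answer: 1320/s^6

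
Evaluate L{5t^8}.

L{t^n} = n!/s^(n+1). So L{5t^8} = 5·8!/s^9 = 201600/s^9

Final answer: 201600/s^9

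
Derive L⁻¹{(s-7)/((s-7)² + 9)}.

Using frequency shift: L⁻¹{(s-a)/((s-a)² + b²)} = e^(at)cos(bt). Here a=7, b=3

Final answer: e^(7t)·cos(3t)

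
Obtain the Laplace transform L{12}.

L{12} = 12 · L{1} = 12/s

Final answer: 12/s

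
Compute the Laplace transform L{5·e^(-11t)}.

L{e^(at)} = 1/(s-a), so L{e^(-11t)} = 1/(s+11). Then L{5·e^(-11t)} = 5/(s+11)

Final answer: 5/(s+11)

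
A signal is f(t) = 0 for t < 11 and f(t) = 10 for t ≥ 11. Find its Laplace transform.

f(t) = 10·u(t-11). L{u(t-11)} = e^(-11s)/s, so L{f(t)} = 10·e^(-11s)/s

Final answer: 10·e^(-11s)/s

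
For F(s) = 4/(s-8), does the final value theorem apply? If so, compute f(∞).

sF(s) = 4s/(s-8) has a pole at s = 8 in the right half-plane. Theorem does NOT apply (unstable system; f(t) = 4·e^(8t) grows without bound).

Final answer: Not applicable (unstable)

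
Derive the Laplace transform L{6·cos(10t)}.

L{cos(ωt)} = s/(s² + ω²), so L{cos(10t)} = s/(s² + 100). Then L{6·cos(10t)} = 6·s/(s² + 100) = 6s/(s² + 100)

Final answer: 6s/(s² + 100)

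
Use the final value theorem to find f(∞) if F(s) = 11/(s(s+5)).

f(∞) = lim_{s→0} s·11/(s(s+5)) = lim_{s→0} 11/(s+5) = 11/5 = 11/5

Final answer: 11/5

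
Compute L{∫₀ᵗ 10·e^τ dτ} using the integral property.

L{∫₀ᵗ f(τ)dτ} = F(s)/s with F(s) = 10/(s-1), so L{∫₀ᵗ 10·e^τ dτ} = 10/(s(s-1))

Final answer: 10/(s(s-1))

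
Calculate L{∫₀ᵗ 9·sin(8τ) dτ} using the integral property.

L{∫₀ᵗ f(τ)dτ} = F(s)/s with F(s) = 72/(s² + 64), so the result is (72/(s² + 64))/s = 72/(s(s² + 64))

Final answer: 72/(s(s² + 64))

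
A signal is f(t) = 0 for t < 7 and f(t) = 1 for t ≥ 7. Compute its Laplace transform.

f(t) = u(t-7). L{u(t-7)} = e^(-7s)/s, so L{f(t)} = e^(-7s)/s

Final answer: e^(-7s)/s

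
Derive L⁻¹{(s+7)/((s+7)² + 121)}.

Using frequency shift: L⁻¹{(s-a)/((s-a)² + b²)} = e^(at)cos(bt). Here a=-7, b=11

Final answer: e^(-7t)·cos(11t)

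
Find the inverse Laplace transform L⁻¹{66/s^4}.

L⁻¹{n!/s^(n+1)} = t^n with n=3. So L⁻¹{6/s^4} = t^3, and L⁻¹{66/s^4} = (66/6)·t^3 = 11·t^3

Final answer: 11·t^3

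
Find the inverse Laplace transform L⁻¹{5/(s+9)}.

L⁻¹{1/(s-a)} = e^(at), so L⁻¹{1/(s+9)} = e^(-9t), and L⁻¹{5/(s+9)} = 5·e^(-9t)

Final answer: 5·e^(-9t)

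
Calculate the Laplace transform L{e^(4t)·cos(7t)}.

L{e^(at)·cos(ωt)} = (s-a)/((s-a)² + ω²), so L{e^(4t)·cos(7t)} = (s-4)/((s-4)² + 49)

Final answer: (s-4)/((s-4)² + 49)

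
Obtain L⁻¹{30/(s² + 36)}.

This is the form c·a/(s² + a²) with a = 6, c = 5. L⁻¹ = 5·sin(6t)

Final answer: 5·sin(6t)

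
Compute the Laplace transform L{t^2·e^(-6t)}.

L{t^n·e^(at)} = n!/(s-a)^(n+1), so L{t^2·e^(-6t)} = 2/(s+6)^3

Final answer: 2/(s+6)^3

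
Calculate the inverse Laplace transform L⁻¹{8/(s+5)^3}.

L⁻¹{n!/(s-a)^(n+1)} = t^n·e^(at) with n=2, a=-5. So L⁻¹{2/(s+5)^3} = t^2·e^(-5t), and L⁻¹{8/(s+5)^3} = (8/2)·t^2·e^(-5t) = 4·t^2·e^(-5t)

Final answer: 4·t^2·e^(-5t)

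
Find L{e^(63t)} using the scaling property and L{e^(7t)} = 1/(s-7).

Using L{f(at)} = (1/a)F(s/a) with a=9 and f(t) = e^(7t): L{e^(63t)} = (1/9) · 1/((s/9)-7) = (1/9) · 9/(s-63) = 1/(s-63)

Final answer: 1/(s-63)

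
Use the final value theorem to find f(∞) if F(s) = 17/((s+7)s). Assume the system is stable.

f(∞) = lim_{s→0} sF(s) = lim_{s→0} 17/(s+7) = 17/7

Final answer: 17/7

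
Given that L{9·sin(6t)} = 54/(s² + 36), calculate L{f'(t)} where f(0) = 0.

L{f'(t)} = s·F(s) - f(0) = s·54/(s² + 36) - 0 = 54s/(s² + 36)

Final answer: 54s/(s² + 36)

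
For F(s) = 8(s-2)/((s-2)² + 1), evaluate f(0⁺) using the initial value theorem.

f(0⁺) = lim_{s→∞} sF(s) = lim_{s→∞} 8s(s-2)/((s-2)² + 1) = 8

Final answer: 8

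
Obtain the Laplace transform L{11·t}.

L{t^n} = n!/s^(n+1), so L{t} = 1/s^2. Then L{11·t} = 11·1/s^2 = 11/s^2

Final answer: 11/s^2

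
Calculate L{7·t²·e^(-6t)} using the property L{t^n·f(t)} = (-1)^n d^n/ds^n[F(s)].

L{e^(-6t)} = 1/(s+6). d/ds[1/(s+6)] = -1/(s+6)². d²/ds²[1/(s+6)] = 2/(s+6)³. So L{t²·e^(-6t)} = (-1)² · 2/(s+6)³ = 2/(s+6)³. Then L{7·t²·e^(-6t)} = 7·2/(s+6)³ = 14/(s+6)³

Final answer: 14/(s+6)³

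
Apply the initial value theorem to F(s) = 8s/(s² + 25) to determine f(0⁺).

f(0⁺) = lim_{s→∞} s·8s/(s² + 25) = lim_{s→∞} 8s²/(s² + 25) = 8

Final answer: 8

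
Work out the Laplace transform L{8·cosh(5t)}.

L{cosh(ωt)} = s/(s² - ω²), so L{cosh(5t)} = s/(s² - 25). Then L{8·cosh(5t)} = 8·s/(s² - 25) = 8s/(s² - 25)

Final answer: 8s/(s² - 25)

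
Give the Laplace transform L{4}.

L{4} = 4 · L{1} = 4/s

Final answer: 4/s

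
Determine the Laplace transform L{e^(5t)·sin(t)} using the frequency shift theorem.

Frequency shift: L{e^(at)f(t)} = F(s-a). L{e^(5t)·sin(t)} = 1/((s-5)² + 1)

Final answer: 1/((s-5)² + 1)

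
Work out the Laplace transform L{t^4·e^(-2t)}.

L{t^n·e^(at)} = n!/(s-a)^(n+1), so L{t^4·e^(-2t)} = 24/(s+2)^5

Final answer: 24/(s+2)^5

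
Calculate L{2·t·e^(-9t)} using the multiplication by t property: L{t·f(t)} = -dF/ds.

Using L{t^n·e^(at)} = n!/(s-a)^(n+1), L{t·e^(-9t)} = 1/(s+9)^2, so L{2·t·e^(-9t)} = 2·1/(s+9)^2 = 2/(s+9)^2

Final answer: 2/(s+9)^2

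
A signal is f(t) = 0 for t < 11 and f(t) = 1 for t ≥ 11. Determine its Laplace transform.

f(t) = u(t-11). L{u(t-11)} = e^(-11s)/s, so L{f(t)} = e^(-11s)/s

Final answer: e^(-11s)/s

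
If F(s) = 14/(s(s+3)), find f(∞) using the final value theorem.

f(∞) = lim_{s→0} s·14/(s(s+3)) = lim_{s→0} 14/(s+3) = 14/3 = 14/3

Final answer: 14/3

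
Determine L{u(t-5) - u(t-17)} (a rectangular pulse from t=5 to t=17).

L{u(t-a)} = e^(-as)/s. L{u(t-5) - u(t-17)} = (e^(-5s) - e^(-17s))/s

Final answer: (e^(-5s) - e^(-17s))/s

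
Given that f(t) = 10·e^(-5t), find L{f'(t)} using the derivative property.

f(0) = 10, F(s) = 10/(s+5). L{f'(t)} = s·F(s) - f(0) = 10s/(s+5) - 10 = (10s - 10(s+5))/(s+5) = -50/(s+5)

Final answer: -50/(s+5)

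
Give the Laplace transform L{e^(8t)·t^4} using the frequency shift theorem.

L{e^(at)·t^n} = n!/(s-a)^(n+1), so L{e^(8t)·t^4} = 24/(s-8)^5

Final answer: 24/(s-8)^5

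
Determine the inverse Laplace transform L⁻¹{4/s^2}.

L⁻¹{n!/s^(n+1)} = t^n with n=1. So L⁻¹{1/s^2} = t, and L⁻¹{4/s^2} = (4/1)·t = 4·t

Final answer: 4·t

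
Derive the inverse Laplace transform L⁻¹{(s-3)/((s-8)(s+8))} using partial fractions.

Using partial fractions, f(t) = (5e^(8t) + 11e^(-8t))/16

Final answer: (5e^(8t) + 11e^(-8t))/16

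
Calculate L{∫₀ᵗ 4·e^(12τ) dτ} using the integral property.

L{∫₀ᵗ f(τ)dτ} = F(s)/s with F(s) = 4/(s-12), so L{∫₀ᵗ 4·e^(12τ) dτ} = 4/(s(s-12))

Final answer: 4/(s(s-12))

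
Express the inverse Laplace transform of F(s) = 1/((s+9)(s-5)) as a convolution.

1/((s+9)(s-5)) = (1/(s+9))·(1/(s-5)) = L{e^(-9t)}·L{e^(5t)}. So f(t) = e^(-9t)*e^(5t) = ∫₀ᵗ e^(-9τ)·e^(5(t-τ)) dτ

Final answer: ∫₀ᵗ e^(-9τ)·e^(5(t-τ)) dτ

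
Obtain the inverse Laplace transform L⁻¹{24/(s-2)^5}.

L⁻¹{n!/(s-a)^(n+1)} = t^n·e^(at), so L⁻¹{24/(s-2)^5} = t^4·e^(2t)

Final answer: t^4·e^(2t)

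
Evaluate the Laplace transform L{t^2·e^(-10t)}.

L{t^n·e^(at)} = n!/(s-a)^(n+1), so L{t^2·e^(-10t)} = 2/(s+10)^3

Final answer: 2/(s+10)^3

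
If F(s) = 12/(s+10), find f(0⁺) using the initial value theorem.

f(0⁺) = lim_{s→∞} s·12/(s+10) = lim_{s→∞} 12s/(s+10) = 12

Final answer: 12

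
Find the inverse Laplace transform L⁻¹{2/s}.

L⁻¹{c/s} = c, so L⁻¹{2/s} = 2

Final answer: 2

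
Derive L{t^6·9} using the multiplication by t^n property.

L{9} = 9/s. d^1/ds^1[1/s] = -1/s². d^2/ds^2[1/s] = 2/s^3. d^3/ds^3[1/s] = -6/s^4. d^4/ds^4[1/s] = 24/s^5. d^5/ds^5[1/s] = -120/s^6. d^6/ds^6[1/s] = 720/s^7. So L{t^6} = (-1)^{6}·720/s^7 = 720/s^7. Then L{t^6·9} = 9·720/s^7 = 6480/s^7

Final answer: 6480/s^7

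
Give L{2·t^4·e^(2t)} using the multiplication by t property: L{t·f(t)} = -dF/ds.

Using L{t^n·e^(at)} = n!/(s-a)^(n+1), L{t^4·e^(2t)} = 24/(s-2)^5, so L{2·t^4·e^(2t)} = 2·24/(s-2)^5 = 48/(s-2)^5

Final answer: 48/(s-2)^5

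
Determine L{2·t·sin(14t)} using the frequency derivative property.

L{sin(14t)} = 14/(s² + 196). By L{t·f(t)} = -F'(s): -d/ds[14/(s² + 196)] = -(14)·(-2s)/(s² + 196)² = 28s/(s² + 196)². Then L{2·t·sin(14t)} = 2·28s/(s² + 196)² = 56s/(s² + 196)²

Final answer: 56s/(s² + 196)²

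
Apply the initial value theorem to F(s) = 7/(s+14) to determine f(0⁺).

f(0⁺) = lim_{s→∞} s·7/(s+14) = lim_{s→∞} 7s/(s+14) = 7

Final answer: 7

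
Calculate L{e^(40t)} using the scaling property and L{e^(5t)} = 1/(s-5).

Using L{f(at)} = (1/a)F(s/a) with a=8 and f(t) = e^(5t): L{e^(40t)} = (1/8) · 1/((s/8)-5) = (1/8) · 8/(s-40) = 1/(s-40)

Final answer: 1/(s-40)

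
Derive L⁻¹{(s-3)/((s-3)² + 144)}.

Using frequency shift: L⁻¹{(s-a)/((s-a)² + b²)} = e^(at)cos(bt). Here a=3, b=12

Final answer: e^(3t)·cos(12t)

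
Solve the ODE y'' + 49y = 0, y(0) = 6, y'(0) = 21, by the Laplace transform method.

L{y''} + 49L{y} = 0. s²Y - 6s - 21 + 49Y = 0. Y(s² + 49) = 6s + 21. Y = (6s + 21)/(s² + 49). Inverting: y(t) = 6cos(7t) + 3sin(7t)

Final answer: y(t) = 6cos(7t) + 3sin(7t)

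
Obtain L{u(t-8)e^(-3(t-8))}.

u(t-a)f(t-a) with f(t)=e^(-3t). L{e^(-3t)} = 1/(s+3). By time shift: e^(-8s)/(s+3)

Final answer: e^(-8s)/(s+3)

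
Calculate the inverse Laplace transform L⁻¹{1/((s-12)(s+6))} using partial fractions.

Decompose: A/(s-12) + B/(s+6). A = 1/18, B = -1/18. f(t) = (e^(12t) - e^(-6t))/18

Final answer: (e^(12t) - e^(-6t))/18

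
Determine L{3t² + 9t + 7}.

L{3t² + 9t + 7} = 3·2/s³ + 9/s² + 7/s = 6/s³ + 9/s² + 7/s

Final answer: 6/s³ + 9/s² + 7/s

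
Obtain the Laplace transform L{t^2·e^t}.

L{t^n·e^(at)} = n!/(s-a)^(n+1), so L{t^2·e^t} = 2/(s-1)^3

Final answer: 2/(s-1)^3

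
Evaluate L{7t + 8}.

L{7t + 8} = 7·L{t} + 8·L{1} = 7/s² + 8/s

Final answer: 7/s² + 8/s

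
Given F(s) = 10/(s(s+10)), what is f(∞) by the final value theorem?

f(∞) = lim_{s→0} s·10/(s(s+10)) = lim_{s→0} 10/(s+10) = 10/10 = 1

Final answer: 1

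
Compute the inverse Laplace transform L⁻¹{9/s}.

L⁻¹{c/s} = c, so L⁻¹{9/s} = 9

Final answer: 9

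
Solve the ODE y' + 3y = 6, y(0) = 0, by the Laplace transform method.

sY + 3Y = 6/s. Y = 6/(s(s+3)). Partial fractions: Y = 2/s - 2/(s+3)

Final answer: y(t) = 2(1 - e^(-3t))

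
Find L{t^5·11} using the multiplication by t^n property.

L{11} = 11/s. d^1/ds^1[1/s] = -1/s². d^2/ds^2[1/s] = 2/s^3. d^3/ds^3[1/s] = -6/s^4. d^4/ds^4[1/s] = 24/s^5. d^5/ds^5[1/s] = -120/s^6. So L{t^5} = (-1)^{5}·-120/s^6 = 120/s^6. Then L{t^5·11} = 11·120/s^6 = 1320/s^6

Final answer: 1320/s^6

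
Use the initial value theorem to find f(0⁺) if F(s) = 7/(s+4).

f(0⁺) = lim_{s→∞} s·7/(s+4) = lim_{s→∞} 7s/(s+4) = 7

Final answer: 7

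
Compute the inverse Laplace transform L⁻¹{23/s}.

L⁻¹{c/s} = c, so L⁻¹{23/s} = 23

Final answer: 23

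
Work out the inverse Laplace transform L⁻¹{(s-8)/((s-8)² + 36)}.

Using frequency shift, L⁻¹{(s-8)/((s-8)² + 36)} = e^(8t)·cos(6t)

Final answer: e^(8t)·cos(6t)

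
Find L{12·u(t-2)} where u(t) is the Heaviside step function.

L{u(t-a)} = e^(-as)/s. Here a=2, so L{u(t-2)} = e^(-2s)/s, and L{12·u(t-2)} = 12·e^(-2s)/s

Final answer: 12·e^(-2s)/s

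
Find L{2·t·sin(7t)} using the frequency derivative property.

L{sin(7t)} = 7/(s² + 49). By L{t·f(t)} = -F'(s): -d/ds[7/(s² + 49)] = -(7)·(-2s)/(s² + 49)² = 14s/(s² + 49)². Then L{2·t·sin(7t)} = 2·14s/(s² + 49)² = 28s/(s² + 49)²

Final answer: 28s/(s² + 49)²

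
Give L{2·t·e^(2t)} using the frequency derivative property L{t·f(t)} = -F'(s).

L{e^(2t)} = 1/(s-2). By frequency derivative: L{t·e^(2t)} = -d/ds[1/(s-2)] = -(-1)/(s-2)² = 1/(s-2)². Then L{2·t·e^(2t)} = 2·1/(s-2)² = 2/(s-2)²

Final answer: 2/(s-2)²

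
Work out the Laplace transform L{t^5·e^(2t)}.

L{t^n·e^(at)} = n!/(s-a)^(n+1), so L{t^5·e^(2t)} = 120/(s-2)^6

Final answer: 120/(s-2)^6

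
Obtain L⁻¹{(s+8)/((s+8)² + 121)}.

Using frequency shift: L⁻¹{(s-a)/((s-a)² + b²)} = e^(at)cos(bt). Here a=-8, b=11

Final answer: e^(-8t)·cos(11t)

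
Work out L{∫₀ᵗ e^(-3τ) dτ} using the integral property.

L{∫₀ᵗ f(τ)dτ} = F(s)/s with F(s) = 1/(s+3), so L{∫₀ᵗ e^(-3τ) dτ} = 1/(s(s+3))

Final answer: 1/(s(s+3))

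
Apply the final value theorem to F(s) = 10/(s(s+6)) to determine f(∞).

f(∞) = lim_{s→0} s·10/(s(s+6)) = lim_{s→0} 10/(s+6) = 10/6 = 5/3

Final answer: 5/3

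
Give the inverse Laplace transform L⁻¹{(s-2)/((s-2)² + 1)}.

Using frequency shift, L⁻¹{(s-2)/((s-2)² + 1)} = e^(2t)·cos(t)

Final answer: e^(2t)·cos(t)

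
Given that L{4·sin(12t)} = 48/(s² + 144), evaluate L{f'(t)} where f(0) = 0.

L{f'(t)} = s·F(s) - f(0) = s·48/(s² + 144) - 0 = 48s/(s² + 144)

Final answer: 48s/(s² + 144)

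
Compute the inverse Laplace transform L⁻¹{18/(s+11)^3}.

L⁻¹{n!/(s-a)^(n+1)} = t^n·e^(at) with n=2, a=-11. So L⁻¹{2/(s+11)^3} = t^2·e^(-11t), and L⁻¹{18/(s+11)^3} = (18/2)·t^2·e^(-11t) = 9·t^2·e^(-11t)

Final answer: 9·t^2·e^(-11t)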